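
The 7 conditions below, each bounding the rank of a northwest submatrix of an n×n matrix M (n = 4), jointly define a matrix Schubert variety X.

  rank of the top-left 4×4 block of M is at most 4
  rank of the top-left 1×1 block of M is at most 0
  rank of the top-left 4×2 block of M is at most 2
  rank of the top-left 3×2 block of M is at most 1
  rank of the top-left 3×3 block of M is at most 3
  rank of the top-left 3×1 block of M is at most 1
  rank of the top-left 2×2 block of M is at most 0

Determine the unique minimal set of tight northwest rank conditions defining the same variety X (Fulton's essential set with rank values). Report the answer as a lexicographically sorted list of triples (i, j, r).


Computing R[i][j] = min implied NW-rank bound (n=4, 7 conditions):

  row 1: 0 | 0 | 1 | 1
  row 2: 0 | 0 | 1 | 2
  row 3: 1 | 1 | 2 | 3
  row 4: 1 | 2 | 3 | 4

the unique w with this rank table is (3, 4, 1, 2).

Fulton essential set (1 of the 4 Rothe cells):

[(2, 2, 0)]


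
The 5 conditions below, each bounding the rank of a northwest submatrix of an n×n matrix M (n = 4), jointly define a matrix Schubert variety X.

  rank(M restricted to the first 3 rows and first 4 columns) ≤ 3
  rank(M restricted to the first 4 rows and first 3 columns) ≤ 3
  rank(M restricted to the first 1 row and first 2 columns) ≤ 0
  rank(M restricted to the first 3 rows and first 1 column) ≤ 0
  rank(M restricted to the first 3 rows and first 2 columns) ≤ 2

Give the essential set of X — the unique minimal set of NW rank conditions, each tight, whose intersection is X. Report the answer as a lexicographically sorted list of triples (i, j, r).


The tightest implied rank at each (i,j), from the 5 conditions:

  i=1: 0 | 0 | 1 | 1
  i=2: 0 | 1 | 2 | 2
  i=3: 0 | 1 | 2 | 3
  i=4: 1 | 2 | 3 | 4

so w = (3, 2, 4, 1).

D(w) has 4 cells with 2 SE-corners; essential set:

[(1, 2, 0), (3, 1, 0)]


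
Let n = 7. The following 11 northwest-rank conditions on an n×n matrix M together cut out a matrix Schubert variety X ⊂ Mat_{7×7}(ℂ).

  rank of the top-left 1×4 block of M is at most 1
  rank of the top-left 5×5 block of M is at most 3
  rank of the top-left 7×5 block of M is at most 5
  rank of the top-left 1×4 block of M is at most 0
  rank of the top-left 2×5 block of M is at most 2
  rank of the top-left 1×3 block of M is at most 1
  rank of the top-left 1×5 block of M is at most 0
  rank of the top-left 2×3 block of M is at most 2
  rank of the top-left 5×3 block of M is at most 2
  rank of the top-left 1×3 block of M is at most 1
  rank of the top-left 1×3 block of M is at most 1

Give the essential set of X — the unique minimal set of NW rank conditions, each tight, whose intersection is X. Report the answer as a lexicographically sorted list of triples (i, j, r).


Propagating the 11 rank bounds to every northwest block:

  0  0  0  0  0  1  1
  1  1  1  1  1  2  2
  1  2  2  2  2  3  3
  1  2  2  3  3  4  4
  1  2  2  3  3  4  5
  1  2  3  4  4  5  6
  1  2  3  4  5  6  7

giving w = (6, 1, 2, 4, 7, 3, 5) via Δ²R.

Rothe diagram D(w) (8 cells), 3 SE-corners (essential conditions):

[(1, 5, 0), (5, 3, 2), (5, 5, 3)]


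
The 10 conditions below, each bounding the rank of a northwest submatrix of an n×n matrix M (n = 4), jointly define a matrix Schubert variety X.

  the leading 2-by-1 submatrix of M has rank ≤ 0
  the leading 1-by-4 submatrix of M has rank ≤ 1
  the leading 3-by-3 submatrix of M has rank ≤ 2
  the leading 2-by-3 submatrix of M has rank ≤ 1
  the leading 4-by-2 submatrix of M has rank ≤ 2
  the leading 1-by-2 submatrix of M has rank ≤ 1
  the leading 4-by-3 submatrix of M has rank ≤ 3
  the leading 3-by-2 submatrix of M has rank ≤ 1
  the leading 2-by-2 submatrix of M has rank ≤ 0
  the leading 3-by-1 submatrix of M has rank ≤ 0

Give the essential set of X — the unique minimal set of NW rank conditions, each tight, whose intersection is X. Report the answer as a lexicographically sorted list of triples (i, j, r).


Propagating the 10 rank bounds to every northwest block:

  i=1: 0 0 1 1
  i=2: 0 0 1 2
  i=3: 0 1 2 3
  i=4: 1 2 3 4

the unique w with this rank table is (3, 4, 2, 1).

|D(w)|=5, |Ess(w)|=2:

[(2, 2, 0), (3, 1, 0)]


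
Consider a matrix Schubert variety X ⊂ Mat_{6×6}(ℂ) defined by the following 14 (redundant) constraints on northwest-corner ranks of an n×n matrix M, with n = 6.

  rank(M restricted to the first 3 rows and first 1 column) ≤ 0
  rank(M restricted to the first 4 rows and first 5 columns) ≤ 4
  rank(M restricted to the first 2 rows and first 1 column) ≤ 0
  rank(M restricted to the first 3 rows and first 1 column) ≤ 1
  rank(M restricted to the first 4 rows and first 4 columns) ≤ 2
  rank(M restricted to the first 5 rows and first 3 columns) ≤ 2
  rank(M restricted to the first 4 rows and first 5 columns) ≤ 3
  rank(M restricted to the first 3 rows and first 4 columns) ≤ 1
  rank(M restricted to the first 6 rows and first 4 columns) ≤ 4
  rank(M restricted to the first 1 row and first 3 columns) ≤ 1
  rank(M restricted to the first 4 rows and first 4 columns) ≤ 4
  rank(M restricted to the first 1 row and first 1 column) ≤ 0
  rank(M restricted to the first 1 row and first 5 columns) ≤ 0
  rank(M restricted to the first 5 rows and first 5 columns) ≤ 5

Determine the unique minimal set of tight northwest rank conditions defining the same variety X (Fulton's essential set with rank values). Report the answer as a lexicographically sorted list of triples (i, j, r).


The tightest implied rank at each (i,j), from the 14 conditions:

  R[1]: 0  0  0  0  0  1
  R[2]: 0  1  1  1  1  2
  R[3]: 0  1  1  1  2  3
  R[4]: 1  2  2  2  3  4
  R[5]: 1  2  2  3  4  5
  R[6]: 1  2  3  4  5  6

the unique w with this rank table is (6, 2, 5, 1, 4, 3).

Fulton essential set (4 of the 10 Rothe cells):

[(1, 5, 0), (3, 1, 0), (3, 4, 1), (5, 3, 2)]


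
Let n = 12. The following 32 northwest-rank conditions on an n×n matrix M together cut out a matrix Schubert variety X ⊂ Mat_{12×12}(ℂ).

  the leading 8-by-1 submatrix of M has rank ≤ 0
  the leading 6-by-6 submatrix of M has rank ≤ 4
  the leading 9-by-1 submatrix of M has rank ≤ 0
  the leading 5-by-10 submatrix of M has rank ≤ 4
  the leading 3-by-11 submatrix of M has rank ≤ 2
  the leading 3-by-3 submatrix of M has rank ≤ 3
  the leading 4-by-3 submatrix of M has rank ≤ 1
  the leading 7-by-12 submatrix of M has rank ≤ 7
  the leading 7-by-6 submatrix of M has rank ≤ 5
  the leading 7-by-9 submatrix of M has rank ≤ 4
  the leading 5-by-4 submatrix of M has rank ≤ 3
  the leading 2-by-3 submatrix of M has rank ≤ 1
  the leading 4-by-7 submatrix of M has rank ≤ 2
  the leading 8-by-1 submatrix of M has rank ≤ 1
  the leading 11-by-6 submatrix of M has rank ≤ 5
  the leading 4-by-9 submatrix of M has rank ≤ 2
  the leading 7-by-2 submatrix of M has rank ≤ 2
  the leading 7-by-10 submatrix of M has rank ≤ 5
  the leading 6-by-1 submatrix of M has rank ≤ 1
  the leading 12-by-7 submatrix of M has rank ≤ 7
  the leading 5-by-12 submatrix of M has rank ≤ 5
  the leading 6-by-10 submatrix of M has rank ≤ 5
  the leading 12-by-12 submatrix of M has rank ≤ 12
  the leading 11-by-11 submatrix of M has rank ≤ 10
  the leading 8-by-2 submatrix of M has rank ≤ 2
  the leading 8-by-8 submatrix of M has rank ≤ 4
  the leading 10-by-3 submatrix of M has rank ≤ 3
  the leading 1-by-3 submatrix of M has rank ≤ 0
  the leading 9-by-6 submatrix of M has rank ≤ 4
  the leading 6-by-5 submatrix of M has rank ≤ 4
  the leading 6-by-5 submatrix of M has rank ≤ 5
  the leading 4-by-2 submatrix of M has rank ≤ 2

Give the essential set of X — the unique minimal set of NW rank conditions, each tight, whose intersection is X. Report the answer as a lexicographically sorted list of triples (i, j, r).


Reconstructing r_w from the 32 given conditions:

  i=1: 0 | 0 | 0 | 1 | 1 | 1 | 1 | 1 | 1 | 1 | 1 | 1
  i=2: 0 | 1 | 1 | 2 | 2 | 2 | 2 | 2 | 2 | 2 | 2 | 2
  i=3: 0 | 1 | 1 | 2 | 2 | 2 | 2 | 2 | 2 | 2 | 2 | 3
  i=4: 0 | 1 | 1 | 2 | 2 | 2 | 2 | 2 | 2 | 3 | 3 | 4
  i=5: 0 | 1 | 2 | 3 | 3 | 3 | 3 | 3 | 3 | 4 | 4 | 5
  i=6: 0 | 1 | 2 | 3 | 4 | 4 | 4 | 4 | 4 | 5 | 5 | 6
  i=7: 0 | 1 | 2 | 3 | 4 | 4 | 4 | 4 | 4 | 5 | 6 | 7
  i=8: 0 | 1 | 2 | 3 | 4 | 4 | 4 | 4 | 5 | 6 | 7 | 8
  i=9: 0 | 1 | 2 | 3 | 4 | 4 | 5 | 5 | 6 | 7 | 8 | 9
  i=10: 1 | 2 | 3 | 4 | 5 | 5 | 6 | 6 | 7 | 8 | 9 | 10
  i=11: 1 | 2 | 3 | 4 | 5 | 5 | 6 | 7 | 8 | 9 | 10 | 11
  i=12: 1 | 2 | 3 | 4 | 5 | 6 | 7 | 8 | 9 | 10 | 11 | 12

hence w(1..12) = (4, 2, 12, 10, 3, 5, 11, 9, 7, 1, 8, 6).

|D(w)|=34, |Ess(w)|=9:

[(1, 3, 0), (3, 11, 2), (4, 3, 1), (4, 9, 2), (7, 9, 4), (8, 8, 4), (9, 1, 0), (9, 6, 4), (11, 6, 5)]


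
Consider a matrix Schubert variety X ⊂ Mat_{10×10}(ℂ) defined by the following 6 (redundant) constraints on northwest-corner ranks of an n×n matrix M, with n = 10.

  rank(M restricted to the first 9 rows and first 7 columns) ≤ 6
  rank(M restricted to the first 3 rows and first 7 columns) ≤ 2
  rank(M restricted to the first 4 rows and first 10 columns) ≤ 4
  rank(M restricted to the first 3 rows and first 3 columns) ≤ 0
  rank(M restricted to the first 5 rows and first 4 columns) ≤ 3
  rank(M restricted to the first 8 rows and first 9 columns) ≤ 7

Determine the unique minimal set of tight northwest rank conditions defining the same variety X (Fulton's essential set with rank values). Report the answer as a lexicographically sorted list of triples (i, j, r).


Recovering R(i,j) via the rank-extension bound from the 6 conditions:

  row 1: 0 | 0 | 0 | 1 | 1 | 1 | 1 | 1 | 1 | 1
  row 2: 0 | 0 | 0 | 1 | 2 | 2 | 2 | 2 | 2 | 2
  row 3: 0 | 0 | 0 | 1 | 2 | 2 | 2 | 3 | 3 | 3
  row 4: 1 | 1 | 1 | 2 | 3 | 3 | 3 | 4 | 4 | 4
  row 5: 1 | 2 | 2 | 3 | 4 | 4 | 4 | 5 | 5 | 5
  row 6: 1 | 2 | 3 | 4 | 5 | 5 | 5 | 6 | 6 | 6
  row 7: 1 | 2 | 3 | 4 | 5 | 6 | 6 | 7 | 7 | 7
  row 8: 1 | 2 | 3 | 4 | 5 | 6 | 6 | 7 | 7 | 8
  row 9: 1 | 2 | 3 | 4 | 5 | 6 | 6 | 7 | 8 | 9
  row 10: 1 | 2 | 3 | 4 | 5 | 6 | 7 | 8 | 9 | 10

reading off 1-entries of Δ²R: w = (4, 5, 8, 1, 2, 3, 6, 10, 9, 7).

|D(w)|=14, |Ess(w)|=4:

[(3, 3, 0), (3, 7, 2), (8, 9, 7), (9, 7, 6)]


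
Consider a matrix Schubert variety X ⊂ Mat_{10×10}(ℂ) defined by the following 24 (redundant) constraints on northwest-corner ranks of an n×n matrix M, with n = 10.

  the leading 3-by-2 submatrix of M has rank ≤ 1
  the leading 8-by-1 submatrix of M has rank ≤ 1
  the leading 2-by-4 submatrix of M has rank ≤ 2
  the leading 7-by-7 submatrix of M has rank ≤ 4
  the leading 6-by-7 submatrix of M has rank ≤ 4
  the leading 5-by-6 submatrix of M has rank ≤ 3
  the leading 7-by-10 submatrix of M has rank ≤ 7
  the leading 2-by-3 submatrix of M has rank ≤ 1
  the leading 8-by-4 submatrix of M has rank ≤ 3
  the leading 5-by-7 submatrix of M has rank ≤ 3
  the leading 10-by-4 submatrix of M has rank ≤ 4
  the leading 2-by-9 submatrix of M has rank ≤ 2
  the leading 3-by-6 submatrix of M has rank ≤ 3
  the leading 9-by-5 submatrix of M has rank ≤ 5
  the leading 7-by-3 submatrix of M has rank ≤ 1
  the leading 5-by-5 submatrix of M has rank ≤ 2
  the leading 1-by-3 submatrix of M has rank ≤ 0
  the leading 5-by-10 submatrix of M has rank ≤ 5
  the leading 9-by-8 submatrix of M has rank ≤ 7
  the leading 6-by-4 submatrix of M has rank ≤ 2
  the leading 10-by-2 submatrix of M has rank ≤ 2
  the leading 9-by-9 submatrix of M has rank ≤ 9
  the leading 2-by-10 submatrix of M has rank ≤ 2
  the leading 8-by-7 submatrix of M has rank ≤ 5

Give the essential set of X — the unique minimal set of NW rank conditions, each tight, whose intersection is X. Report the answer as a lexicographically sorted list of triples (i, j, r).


Reconstructing r_w from the 24 given conditions:

  0 0 0 1 1 1 1 1 1 1
  1 1 1 2 2 2 2 2 2 2
  1 1 1 2 2 3 3 3 3 3
  1 1 1 2 2 3 3 4 4 4
  1 1 1 2 2 3 3 4 5 5
  1 1 1 2 3 4 4 5 6 6
  1 1 1 2 3 4 4 5 6 7
  1 2 2 3 4 5 5 6 7 8
  1 2 3 4 5 6 6 7 8 9
  1 2 3 4 5 6 7 8 9 10

second differences of R give the permutation w = (4, 1, 6, 8, 9, 5, 10, 2, 3, 7).

5 SE-corners of the 19-cell Rothe diagram give Ess(w):

[(1, 3, 0), (5, 5, 2), (5, 7, 3), (7, 3, 1), (7, 7, 4)]


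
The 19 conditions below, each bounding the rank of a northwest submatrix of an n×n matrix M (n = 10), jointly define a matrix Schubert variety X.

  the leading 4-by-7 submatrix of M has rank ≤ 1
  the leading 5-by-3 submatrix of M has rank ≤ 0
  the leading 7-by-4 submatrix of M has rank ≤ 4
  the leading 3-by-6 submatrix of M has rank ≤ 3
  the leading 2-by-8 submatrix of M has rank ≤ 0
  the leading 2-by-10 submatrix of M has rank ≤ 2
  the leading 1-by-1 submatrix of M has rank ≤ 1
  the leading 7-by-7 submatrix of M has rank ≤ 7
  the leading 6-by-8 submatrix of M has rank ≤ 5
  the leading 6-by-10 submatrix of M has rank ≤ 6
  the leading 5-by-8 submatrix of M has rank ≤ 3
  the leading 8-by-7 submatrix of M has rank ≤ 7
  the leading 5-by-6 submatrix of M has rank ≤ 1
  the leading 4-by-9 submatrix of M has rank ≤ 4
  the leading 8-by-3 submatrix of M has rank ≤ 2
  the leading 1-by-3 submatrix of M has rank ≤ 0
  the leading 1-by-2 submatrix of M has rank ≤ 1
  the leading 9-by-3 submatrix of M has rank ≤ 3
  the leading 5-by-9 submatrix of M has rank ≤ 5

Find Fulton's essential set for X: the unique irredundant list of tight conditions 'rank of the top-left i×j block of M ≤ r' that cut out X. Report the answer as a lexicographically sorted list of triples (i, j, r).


Rank table r_w(10×10) implied by the 19 constraints:

  0, 0, 0, 0, 0, 0, 0, 0, 1, 1
  0, 0, 0, 0, 0, 0, 0, 0, 1, 2
  0, 0, 0, 1, 1, 1, 1, 1, 2, 3
  0, 0, 0, 1, 1, 1, 1, 2, 3, 4
  0, 0, 0, 1, 1, 1, 2, 3, 4, 5
  1, 1, 1, 2, 2, 2, 3, 4, 5, 6
  1, 2, 2, 3, 3, 3, 4, 5, 6, 7
  1, 2, 2, 3, 4, 4, 5, 6, 7, 8
  1, 2, 3, 4, 5, 5, 6, 7, 8, 9
  1, 2, 3, 4, 5, 6, 7, 8, 9, 10

so w = (9, 10, 4, 8, 7, 1, 2, 5, 3, 6).

5 SE-corners of the 31-cell Rothe diagram give Ess(w):

[(2, 8, 0), (4, 7, 1), (5, 3, 0), (5, 6, 1), (8, 3, 2)]


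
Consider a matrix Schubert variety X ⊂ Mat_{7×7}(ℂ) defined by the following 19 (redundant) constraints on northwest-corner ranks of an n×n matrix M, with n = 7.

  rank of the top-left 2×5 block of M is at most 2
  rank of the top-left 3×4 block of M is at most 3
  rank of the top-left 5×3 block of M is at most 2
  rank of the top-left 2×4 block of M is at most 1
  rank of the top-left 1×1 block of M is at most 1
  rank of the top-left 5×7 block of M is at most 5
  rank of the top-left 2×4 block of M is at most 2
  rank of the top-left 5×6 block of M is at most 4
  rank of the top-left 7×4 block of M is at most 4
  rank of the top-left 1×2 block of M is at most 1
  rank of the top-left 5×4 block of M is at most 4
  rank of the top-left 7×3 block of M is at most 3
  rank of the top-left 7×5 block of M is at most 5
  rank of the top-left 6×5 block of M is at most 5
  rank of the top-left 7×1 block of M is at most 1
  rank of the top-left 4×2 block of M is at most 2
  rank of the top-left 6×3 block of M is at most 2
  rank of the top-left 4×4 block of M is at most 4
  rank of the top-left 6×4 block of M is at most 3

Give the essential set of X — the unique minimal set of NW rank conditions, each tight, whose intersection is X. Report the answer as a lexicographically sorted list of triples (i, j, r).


Rank table r_w(7×7) implied by the 19 constraints:

  row 1: 1  1  1  1  1  1  1
  row 2: 1  1  1  1  2  2  2
  row 3: 1  2  2  2  3  3  3
  row 4: 1  2  2  3  4  4  4
  row 5: 1  2  2  3  4  4  5
  row 6: 1  2  2  3  4  5  6
  row 7: 1  2  3  4  5  6  7

reading off 1-entries of Δ²R: w = (1, 5, 2, 4, 7, 6, 3).

Fulton essential set (3 of the 7 Rothe cells):

[(2, 4, 1), (5, 6, 4), (6, 3, 2)]


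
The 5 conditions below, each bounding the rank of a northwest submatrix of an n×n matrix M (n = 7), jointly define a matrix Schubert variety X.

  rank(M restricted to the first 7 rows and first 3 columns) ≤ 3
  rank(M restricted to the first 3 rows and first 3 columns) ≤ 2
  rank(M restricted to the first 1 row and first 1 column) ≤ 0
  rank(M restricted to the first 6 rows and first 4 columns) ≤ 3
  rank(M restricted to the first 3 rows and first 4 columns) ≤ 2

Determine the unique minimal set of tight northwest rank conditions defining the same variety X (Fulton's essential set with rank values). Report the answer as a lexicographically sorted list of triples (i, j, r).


Rank table r_w(7×7) implied by the 5 constraints:

  0  1  1  1  1  1  1
  1  2  2  2  2  2  2
  1  2  2  2  3  3  3
  1  2  3  3  4  4  4
  1  2  3  3  4  5  5
  1  2  3  3  4  5  6
  1  2  3  4  5  6  7

so w = (2, 1, 5, 3, 6, 7, 4).

Fulton essential set (3 of the 5 Rothe cells):

[(1, 1, 0), (3, 4, 2), (6, 4, 3)]


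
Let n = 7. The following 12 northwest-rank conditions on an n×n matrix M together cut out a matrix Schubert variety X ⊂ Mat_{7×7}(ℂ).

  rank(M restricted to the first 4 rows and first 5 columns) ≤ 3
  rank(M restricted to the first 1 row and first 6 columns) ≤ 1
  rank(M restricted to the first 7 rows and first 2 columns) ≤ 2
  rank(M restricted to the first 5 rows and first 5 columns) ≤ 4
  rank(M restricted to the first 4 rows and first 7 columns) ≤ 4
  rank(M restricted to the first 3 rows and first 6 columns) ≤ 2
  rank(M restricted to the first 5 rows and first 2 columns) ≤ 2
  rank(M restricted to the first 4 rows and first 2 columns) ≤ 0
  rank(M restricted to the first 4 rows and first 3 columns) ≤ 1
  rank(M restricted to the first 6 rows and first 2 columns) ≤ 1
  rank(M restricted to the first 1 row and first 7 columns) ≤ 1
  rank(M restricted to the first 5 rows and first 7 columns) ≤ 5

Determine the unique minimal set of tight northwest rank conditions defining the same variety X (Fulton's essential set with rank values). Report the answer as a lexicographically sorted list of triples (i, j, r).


The tightest implied rank at each (i,j), from the 12 conditions:

  row 1: 0 | 0 | 1 | 1 | 1 | 1 | 1
  row 2: 0 | 0 | 1 | 2 | 2 | 2 | 2
  row 3: 0 | 0 | 1 | 2 | 2 | 2 | 3
  row 4: 0 | 0 | 1 | 2 | 3 | 3 | 4
  row 5: 1 | 1 | 2 | 3 | 4 | 4 | 5
  row 6: 1 | 1 | 2 | 3 | 4 | 5 | 6
  row 7: 1 | 2 | 3 | 4 | 5 | 6 | 7

the unique w with this rank table is (3, 4, 7, 5, 1, 6, 2).

Fulton essential set (3 of the 11 Rothe cells):

[(3, 6, 2), (4, 2, 0), (6, 2, 1)]


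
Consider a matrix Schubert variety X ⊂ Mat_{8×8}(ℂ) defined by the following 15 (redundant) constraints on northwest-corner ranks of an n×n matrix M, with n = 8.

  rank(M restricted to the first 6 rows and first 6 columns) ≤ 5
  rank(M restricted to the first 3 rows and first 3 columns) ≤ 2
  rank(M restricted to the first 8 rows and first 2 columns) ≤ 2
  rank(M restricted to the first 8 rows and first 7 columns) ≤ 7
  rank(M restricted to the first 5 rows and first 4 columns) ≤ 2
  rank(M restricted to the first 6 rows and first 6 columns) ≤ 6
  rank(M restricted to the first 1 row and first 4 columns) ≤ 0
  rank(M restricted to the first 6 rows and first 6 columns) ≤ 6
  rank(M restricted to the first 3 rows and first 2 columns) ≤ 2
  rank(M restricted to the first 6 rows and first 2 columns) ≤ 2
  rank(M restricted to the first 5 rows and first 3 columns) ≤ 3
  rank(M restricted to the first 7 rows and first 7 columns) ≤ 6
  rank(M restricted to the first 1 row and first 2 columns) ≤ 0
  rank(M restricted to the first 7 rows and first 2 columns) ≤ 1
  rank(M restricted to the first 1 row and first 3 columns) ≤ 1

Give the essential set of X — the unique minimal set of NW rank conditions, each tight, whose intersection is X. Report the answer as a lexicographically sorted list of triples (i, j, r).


Reconstructing r_w from the 15 given conditions:

  0, 0, 0, 0, 1, 1, 1, 1
  1, 1, 1, 1, 2, 2, 2, 2
  1, 1, 2, 2, 3, 3, 3, 3
  1, 1, 2, 2, 3, 4, 4, 4
  1, 1, 2, 2, 3, 4, 5, 5
  1, 1, 2, 3, 4, 5, 6, 6
  1, 1, 2, 3, 4, 5, 6, 7
  1, 2, 3, 4, 5, 6, 7, 8

the unique w with this rank table is (5, 1, 3, 6, 7, 4, 8, 2).

ℓ(w)=11; the 3 essential cells (i,j,r):

[(1, 4, 0), (5, 4, 2), (7, 2, 1)]


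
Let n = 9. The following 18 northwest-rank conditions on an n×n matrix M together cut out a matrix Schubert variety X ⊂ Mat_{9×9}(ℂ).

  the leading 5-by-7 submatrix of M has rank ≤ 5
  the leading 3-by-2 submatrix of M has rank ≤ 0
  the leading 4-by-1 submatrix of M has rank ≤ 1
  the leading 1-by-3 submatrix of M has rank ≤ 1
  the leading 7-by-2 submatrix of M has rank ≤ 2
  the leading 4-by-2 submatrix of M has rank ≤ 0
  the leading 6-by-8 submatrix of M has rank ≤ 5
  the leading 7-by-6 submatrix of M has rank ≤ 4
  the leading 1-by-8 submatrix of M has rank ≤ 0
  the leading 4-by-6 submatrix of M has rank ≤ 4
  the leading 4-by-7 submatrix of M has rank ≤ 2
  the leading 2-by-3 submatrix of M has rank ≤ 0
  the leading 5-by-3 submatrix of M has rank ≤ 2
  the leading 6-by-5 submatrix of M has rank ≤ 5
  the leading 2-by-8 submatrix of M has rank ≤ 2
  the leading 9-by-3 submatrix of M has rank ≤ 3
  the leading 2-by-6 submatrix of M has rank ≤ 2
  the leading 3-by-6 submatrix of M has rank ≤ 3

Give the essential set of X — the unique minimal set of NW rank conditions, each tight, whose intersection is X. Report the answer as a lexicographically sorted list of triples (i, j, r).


Computing R[i][j] = min implied NW-rank bound (n=9, 18 conditions):

  R[1]: 0  0  0  0  0  0  0  0  1
  R[2]: 0  0  0  1  1  1  1  1  2
  R[3]: 0  0  1  2  2  2  2  2  3
  R[4]: 0  0  1  2  2  2  2  3  4
  R[5]: 1  1  2  3  3  3  3  4  5
  R[6]: 1  2  3  4  4  4  4  5  6
  R[7]: 1  2  3  4  4  4  5  6  7
  R[8]: 1  2  3  4  5  5  6  7  8
  R[9]: 1  2  3  4  5  6  7  8  9

second differences of R give the permutation w = (9, 4, 3, 8, 1, 2, 7, 5, 6).

ℓ(w)=20; the 5 essential cells (i,j,r):

[(1, 8, 0), (2, 3, 0), (4, 2, 0), (4, 7, 2), (7, 6, 4)]


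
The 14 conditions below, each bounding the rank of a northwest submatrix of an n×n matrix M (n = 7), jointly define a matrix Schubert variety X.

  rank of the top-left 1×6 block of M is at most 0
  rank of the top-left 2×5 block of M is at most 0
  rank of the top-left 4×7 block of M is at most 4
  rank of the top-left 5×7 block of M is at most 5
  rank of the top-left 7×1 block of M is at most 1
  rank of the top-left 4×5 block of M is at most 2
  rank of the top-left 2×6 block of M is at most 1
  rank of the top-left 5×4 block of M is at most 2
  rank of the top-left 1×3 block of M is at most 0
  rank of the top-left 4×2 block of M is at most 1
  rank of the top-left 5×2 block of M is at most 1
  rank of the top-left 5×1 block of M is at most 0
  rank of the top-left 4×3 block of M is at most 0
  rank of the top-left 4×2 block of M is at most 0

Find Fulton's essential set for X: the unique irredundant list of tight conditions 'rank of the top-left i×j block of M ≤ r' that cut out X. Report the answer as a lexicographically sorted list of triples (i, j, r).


Recovering R(i,j) via the rank-extension bound from the 14 conditions:

  R[1]: 0  0  0  0  0  0  1
  R[2]: 0  0  0  0  0  1  2
  R[3]: 0  0  0  1  1  2  3
  R[4]: 0  0  0  1  2  3  4
  R[5]: 0  1  1  2  3  4  5
  R[6]: 1  2  2  3  4  5  6
  R[7]: 1  2  3  4  5  6  7

giving w = (7, 6, 4, 5, 2, 1, 3) via Δ²R.

D(w) has 18 cells with 4 SE-corners; essential set:

[(1, 6, 0), (2, 5, 0), (4, 3, 0), (5, 1, 0)]


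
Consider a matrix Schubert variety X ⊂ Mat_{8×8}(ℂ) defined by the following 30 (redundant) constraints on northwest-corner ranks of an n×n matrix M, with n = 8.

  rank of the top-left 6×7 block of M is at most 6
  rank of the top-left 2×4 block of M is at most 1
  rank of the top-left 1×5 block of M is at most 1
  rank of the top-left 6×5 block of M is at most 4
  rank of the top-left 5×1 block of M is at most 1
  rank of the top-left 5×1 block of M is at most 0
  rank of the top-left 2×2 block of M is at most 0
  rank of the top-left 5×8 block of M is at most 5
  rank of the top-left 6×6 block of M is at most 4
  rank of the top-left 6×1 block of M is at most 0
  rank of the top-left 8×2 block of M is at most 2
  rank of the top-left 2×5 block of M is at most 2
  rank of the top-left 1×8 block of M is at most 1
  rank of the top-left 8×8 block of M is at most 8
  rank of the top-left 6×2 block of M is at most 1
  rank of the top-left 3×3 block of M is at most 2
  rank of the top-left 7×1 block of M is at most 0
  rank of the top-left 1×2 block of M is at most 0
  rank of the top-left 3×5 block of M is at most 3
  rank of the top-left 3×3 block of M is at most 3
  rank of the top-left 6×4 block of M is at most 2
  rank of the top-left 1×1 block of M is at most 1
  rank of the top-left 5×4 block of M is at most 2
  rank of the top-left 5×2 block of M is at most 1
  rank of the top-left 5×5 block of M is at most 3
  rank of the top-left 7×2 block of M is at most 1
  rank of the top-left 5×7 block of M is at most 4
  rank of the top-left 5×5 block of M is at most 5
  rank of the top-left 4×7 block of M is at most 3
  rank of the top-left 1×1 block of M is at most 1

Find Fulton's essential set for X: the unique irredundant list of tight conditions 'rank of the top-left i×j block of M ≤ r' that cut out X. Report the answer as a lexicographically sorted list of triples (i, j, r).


Propagating the 30 rank bounds to every northwest block:

  row 1: 0, 0, 1, 1, 1, 1, 1, 1
  row 2: 0, 0, 1, 1, 2, 2, 2, 2
  row 3: 0, 1, 2, 2, 3, 3, 3, 3
  row 4: 0, 1, 2, 2, 3, 3, 3, 4
  row 5: 0, 1, 2, 2, 3, 4, 4, 5
  row 6: 0, 1, 2, 2, 3, 4, 5, 6
  row 7: 0, 1, 2, 3, 4, 5, 6, 7
  row 8: 1, 2, 3, 4, 5, 6, 7, 8

so w = (3, 5, 2, 8, 6, 7, 4, 1).

|D(w)|=15, |Ess(w)|=5:

[(2, 2, 0), (2, 4, 1), (4, 7, 3), (6, 4, 2), (7, 1, 0)]


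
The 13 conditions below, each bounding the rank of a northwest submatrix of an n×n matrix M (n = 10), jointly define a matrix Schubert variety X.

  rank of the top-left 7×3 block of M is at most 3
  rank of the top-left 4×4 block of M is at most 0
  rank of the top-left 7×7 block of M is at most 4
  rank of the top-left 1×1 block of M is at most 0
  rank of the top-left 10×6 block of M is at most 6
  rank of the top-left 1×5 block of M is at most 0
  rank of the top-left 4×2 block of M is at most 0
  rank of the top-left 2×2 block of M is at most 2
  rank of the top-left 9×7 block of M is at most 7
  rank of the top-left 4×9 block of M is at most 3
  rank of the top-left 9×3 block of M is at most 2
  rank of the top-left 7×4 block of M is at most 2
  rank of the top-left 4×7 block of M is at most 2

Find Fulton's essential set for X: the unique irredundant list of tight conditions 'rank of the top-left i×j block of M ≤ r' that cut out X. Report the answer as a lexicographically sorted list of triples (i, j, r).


The tightest implied rank at each (i,j), from the 13 conditions:

  row 1: 0 | 0 | 0 | 0 | 0 | 1 | 1 | 1 | 1 | 1
  row 2: 0 | 0 | 0 | 0 | 1 | 2 | 2 | 2 | 2 | 2
  row 3: 0 | 0 | 0 | 0 | 1 | 2 | 2 | 3 | 3 | 3
  row 4: 0 | 0 | 0 | 0 | 1 | 2 | 2 | 3 | 3 | 4
  row 5: 1 | 1 | 1 | 1 | 2 | 3 | 3 | 4 | 4 | 5
  row 6: 1 | 2 | 2 | 2 | 3 | 4 | 4 | 5 | 5 | 6
  row 7: 1 | 2 | 2 | 2 | 3 | 4 | 4 | 5 | 6 | 7
  row 8: 1 | 2 | 2 | 3 | 4 | 5 | 5 | 6 | 7 | 8
  row 9: 1 | 2 | 2 | 3 | 4 | 5 | 6 | 7 | 8 | 9
  row 10: 1 | 2 | 3 | 4 | 5 | 6 | 7 | 8 | 9 | 10

second differences of R give the permutation w = (6, 5, 8, 10, 1, 2, 9, 4, 7, 3).

Rothe diagram D(w) (25 cells), 7 SE-corners (essential conditions):

[(1, 5, 0), (4, 4, 0), (4, 7, 2), (4, 9, 3), (7, 4, 2), (7, 7, 4), (9, 3, 2)]


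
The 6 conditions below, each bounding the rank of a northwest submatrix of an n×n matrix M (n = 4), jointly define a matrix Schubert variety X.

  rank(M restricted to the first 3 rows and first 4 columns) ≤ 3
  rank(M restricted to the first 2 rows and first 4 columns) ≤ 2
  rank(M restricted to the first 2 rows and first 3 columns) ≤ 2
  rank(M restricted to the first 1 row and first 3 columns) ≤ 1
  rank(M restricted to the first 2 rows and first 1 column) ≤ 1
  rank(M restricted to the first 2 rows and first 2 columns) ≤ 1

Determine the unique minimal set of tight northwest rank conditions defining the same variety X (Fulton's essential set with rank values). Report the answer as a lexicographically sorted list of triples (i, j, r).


Reconstructing r_w from the 6 given conditions:

  i=1: 1, 1, 1, 1
  i=2: 1, 1, 2, 2
  i=3: 1, 2, 3, 3
  i=4: 1, 2, 3, 4

reading off 1-entries of Δ²R: w = (1, 3, 2, 4).

1 SE-corner of the 1-cell Rothe diagram gives Ess(w):

[(2, 2, 1)]


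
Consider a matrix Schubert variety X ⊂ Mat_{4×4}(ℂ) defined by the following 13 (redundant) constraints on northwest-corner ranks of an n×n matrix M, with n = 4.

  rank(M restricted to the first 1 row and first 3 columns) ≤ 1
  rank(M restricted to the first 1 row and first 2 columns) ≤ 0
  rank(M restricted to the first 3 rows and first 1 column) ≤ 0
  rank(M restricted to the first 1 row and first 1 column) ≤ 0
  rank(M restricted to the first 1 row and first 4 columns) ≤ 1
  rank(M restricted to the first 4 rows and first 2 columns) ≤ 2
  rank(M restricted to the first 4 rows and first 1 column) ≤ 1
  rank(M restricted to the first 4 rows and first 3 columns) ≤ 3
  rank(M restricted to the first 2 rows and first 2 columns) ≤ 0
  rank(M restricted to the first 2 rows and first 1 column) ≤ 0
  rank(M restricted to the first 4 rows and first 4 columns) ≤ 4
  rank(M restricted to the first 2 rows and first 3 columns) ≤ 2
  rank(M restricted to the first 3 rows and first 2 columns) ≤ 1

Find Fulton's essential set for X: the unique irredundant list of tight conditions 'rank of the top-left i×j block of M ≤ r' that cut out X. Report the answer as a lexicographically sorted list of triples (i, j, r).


Recovering R(i,j) via the rank-extension bound from the 13 conditions:

  i=1: 0, 0, 1, 1
  i=2: 0, 0, 1, 2
  i=3: 0, 1, 2, 3
  i=4: 1, 2, 3, 4

hence w(1..4) = (3, 4, 2, 1).

Rothe diagram D(w) (5 cells), 2 SE-corners (essential conditions):

[(2, 2, 0), (3, 1, 0)]


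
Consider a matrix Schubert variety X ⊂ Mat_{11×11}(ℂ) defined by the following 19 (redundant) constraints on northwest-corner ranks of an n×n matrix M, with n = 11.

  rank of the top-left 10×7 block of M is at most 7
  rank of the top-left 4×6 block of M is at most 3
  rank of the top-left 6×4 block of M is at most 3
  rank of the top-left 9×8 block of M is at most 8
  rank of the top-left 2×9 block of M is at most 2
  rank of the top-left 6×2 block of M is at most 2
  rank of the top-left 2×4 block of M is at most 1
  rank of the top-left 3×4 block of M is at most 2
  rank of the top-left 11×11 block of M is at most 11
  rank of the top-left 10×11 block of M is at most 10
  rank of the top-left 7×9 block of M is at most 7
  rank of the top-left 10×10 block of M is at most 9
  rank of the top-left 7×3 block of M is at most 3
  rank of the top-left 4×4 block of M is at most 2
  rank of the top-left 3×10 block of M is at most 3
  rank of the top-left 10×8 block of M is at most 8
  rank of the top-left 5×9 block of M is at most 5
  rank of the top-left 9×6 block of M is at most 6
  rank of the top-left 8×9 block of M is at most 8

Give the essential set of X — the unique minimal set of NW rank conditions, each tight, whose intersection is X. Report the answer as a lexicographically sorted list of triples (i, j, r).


Computing R[i][j] = min implied NW-rank bound (n=11, 19 conditions):

  i=1: 1 1 1 1 1 1 1 1 1 1 1
  i=2: 1 1 1 1 2 2 2 2 2 2 2
  i=3: 1 2 2 2 3 3 3 3 3 3 3
  i=4: 1 2 2 2 3 3 4 4 4 4 4
  i=5: 1 2 3 3 4 4 5 5 5 5 5
  i=6: 1 2 3 3 4 5 6 6 6 6 6
  i=7: 1 2 3 4 5 6 7 7 7 7 7
  i=8: 1 2 3 4 5 6 7 8 8 8 8
  i=9: 1 2 3 4 5 6 7 8 9 9 9
  i=10: 1 2 3 4 5 6 7 8 9 9 10
  i=11: 1 2 3 4 5 6 7 8 9 10 11

so w = (1, 5, 2, 7, 3, 6, 4, 8, 9, 11, 10).

5 SE-corners of the 8-cell Rothe diagram give Ess(w):

[(2, 4, 1), (4, 4, 2), (4, 6, 3), (6, 4, 3), (10, 10, 9)]


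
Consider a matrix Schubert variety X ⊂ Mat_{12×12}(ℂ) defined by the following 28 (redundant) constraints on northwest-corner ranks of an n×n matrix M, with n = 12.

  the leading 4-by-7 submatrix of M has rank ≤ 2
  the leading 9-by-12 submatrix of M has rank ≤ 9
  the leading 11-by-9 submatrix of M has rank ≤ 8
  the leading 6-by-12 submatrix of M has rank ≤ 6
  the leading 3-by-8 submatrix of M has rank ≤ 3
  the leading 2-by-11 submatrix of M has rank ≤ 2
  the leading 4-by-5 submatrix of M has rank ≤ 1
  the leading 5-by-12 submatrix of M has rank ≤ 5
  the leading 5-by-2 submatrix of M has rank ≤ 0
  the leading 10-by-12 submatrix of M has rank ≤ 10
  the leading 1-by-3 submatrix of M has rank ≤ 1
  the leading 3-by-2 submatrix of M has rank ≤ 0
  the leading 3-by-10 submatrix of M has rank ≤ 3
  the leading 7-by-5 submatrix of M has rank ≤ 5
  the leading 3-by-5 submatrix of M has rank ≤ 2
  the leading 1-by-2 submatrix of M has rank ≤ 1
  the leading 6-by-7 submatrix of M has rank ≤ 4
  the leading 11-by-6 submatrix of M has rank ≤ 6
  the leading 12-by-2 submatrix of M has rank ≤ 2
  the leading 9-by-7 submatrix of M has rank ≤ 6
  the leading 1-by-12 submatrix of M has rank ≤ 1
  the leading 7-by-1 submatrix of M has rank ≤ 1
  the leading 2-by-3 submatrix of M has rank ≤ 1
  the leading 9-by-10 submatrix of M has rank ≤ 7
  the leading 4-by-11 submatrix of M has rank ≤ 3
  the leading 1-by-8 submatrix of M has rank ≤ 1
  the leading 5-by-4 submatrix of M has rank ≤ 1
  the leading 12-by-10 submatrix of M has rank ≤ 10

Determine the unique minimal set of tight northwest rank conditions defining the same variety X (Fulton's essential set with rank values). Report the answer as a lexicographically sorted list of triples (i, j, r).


The tightest implied rank at each (i,j), from the 28 conditions:

  row 1: 0 0 1 1 1 1 1 1 1 1 1 1
  row 2: 0 0 1 1 1 2 2 2 2 2 2 2
  row 3: 0 0 1 1 1 2 2 3 3 3 3 3
  row 4: 0 0 1 1 1 2 2 3 3 3 3 4
  row 5: 0 0 1 1 2 3 3 4 4 4 4 5
  row 6: 1 1 2 2 3 4 4 5 5 5 5 6
  row 7: 1 2 3 3 4 5 5 6 6 6 6 7
  row 8: 1 2 3 4 5 6 6 7 7 7 7 8
  row 9: 1 2 3 4 5 6 6 7 7 7 8 9
  row 10: 1 2 3 4 5 6 7 8 8 8 9 10
  row 11: 1 2 3 4 5 6 7 8 8 9 10 11
  row 12: 1 2 3 4 5 6 7 8 9 10 11 12

reading off 1-entries of Δ²R: w = (3, 6, 8, 12, 5, 1, 2, 4, 11, 7, 10, 9).

|D(w)|=26, |Ess(w)|=8:

[(4, 5, 1), (4, 7, 2), (4, 11, 3), (5, 2, 0), (5, 4, 1), (9, 7, 6), (9, 10, 7), (11, 9, 8)]


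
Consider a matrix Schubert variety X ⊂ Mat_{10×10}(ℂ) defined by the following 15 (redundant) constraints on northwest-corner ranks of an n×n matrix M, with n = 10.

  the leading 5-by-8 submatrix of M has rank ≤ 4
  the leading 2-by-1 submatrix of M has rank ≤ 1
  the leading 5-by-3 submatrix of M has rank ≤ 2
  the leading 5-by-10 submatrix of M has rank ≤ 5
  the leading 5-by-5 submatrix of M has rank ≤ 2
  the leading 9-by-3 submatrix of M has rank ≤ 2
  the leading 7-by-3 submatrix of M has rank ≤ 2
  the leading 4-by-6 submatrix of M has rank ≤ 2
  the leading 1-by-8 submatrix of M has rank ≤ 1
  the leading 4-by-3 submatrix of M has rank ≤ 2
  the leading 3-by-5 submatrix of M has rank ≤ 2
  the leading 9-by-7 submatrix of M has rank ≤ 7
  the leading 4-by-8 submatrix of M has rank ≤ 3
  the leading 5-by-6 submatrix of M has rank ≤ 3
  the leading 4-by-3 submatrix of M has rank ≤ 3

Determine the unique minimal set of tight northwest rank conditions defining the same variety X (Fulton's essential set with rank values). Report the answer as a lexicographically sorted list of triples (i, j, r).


Rank table r_w(10×10) implied by the 15 constraints:

  R[1]: 1 | 1 | 1 | 1 | 1 | 1 | 1 | 1 | 1 | 1
  R[2]: 1 | 2 | 2 | 2 | 2 | 2 | 2 | 2 | 2 | 2
  R[3]: 1 | 2 | 2 | 2 | 2 | 2 | 3 | 3 | 3 | 3
  R[4]: 1 | 2 | 2 | 2 | 2 | 2 | 3 | 3 | 4 | 4
  R[5]: 1 | 2 | 2 | 2 | 2 | 3 | 4 | 4 | 5 | 5
  R[6]: 1 | 2 | 2 | 3 | 3 | 4 | 5 | 5 | 6 | 6
  R[7]: 1 | 2 | 2 | 3 | 4 | 5 | 6 | 6 | 7 | 7
  R[8]: 1 | 2 | 2 | 3 | 4 | 5 | 6 | 7 | 8 | 8
  R[9]: 1 | 2 | 2 | 3 | 4 | 5 | 6 | 7 | 8 | 9
  R[10]: 1 | 2 | 3 | 4 | 5 | 6 | 7 | 8 | 9 | 10

so w = (1, 2, 7, 9, 6, 4, 5, 8, 10, 3).

D(w) has 16 cells with 4 SE-corners; essential set:

[(4, 6, 2), (4, 8, 3), (5, 5, 2), (9, 3, 2)]


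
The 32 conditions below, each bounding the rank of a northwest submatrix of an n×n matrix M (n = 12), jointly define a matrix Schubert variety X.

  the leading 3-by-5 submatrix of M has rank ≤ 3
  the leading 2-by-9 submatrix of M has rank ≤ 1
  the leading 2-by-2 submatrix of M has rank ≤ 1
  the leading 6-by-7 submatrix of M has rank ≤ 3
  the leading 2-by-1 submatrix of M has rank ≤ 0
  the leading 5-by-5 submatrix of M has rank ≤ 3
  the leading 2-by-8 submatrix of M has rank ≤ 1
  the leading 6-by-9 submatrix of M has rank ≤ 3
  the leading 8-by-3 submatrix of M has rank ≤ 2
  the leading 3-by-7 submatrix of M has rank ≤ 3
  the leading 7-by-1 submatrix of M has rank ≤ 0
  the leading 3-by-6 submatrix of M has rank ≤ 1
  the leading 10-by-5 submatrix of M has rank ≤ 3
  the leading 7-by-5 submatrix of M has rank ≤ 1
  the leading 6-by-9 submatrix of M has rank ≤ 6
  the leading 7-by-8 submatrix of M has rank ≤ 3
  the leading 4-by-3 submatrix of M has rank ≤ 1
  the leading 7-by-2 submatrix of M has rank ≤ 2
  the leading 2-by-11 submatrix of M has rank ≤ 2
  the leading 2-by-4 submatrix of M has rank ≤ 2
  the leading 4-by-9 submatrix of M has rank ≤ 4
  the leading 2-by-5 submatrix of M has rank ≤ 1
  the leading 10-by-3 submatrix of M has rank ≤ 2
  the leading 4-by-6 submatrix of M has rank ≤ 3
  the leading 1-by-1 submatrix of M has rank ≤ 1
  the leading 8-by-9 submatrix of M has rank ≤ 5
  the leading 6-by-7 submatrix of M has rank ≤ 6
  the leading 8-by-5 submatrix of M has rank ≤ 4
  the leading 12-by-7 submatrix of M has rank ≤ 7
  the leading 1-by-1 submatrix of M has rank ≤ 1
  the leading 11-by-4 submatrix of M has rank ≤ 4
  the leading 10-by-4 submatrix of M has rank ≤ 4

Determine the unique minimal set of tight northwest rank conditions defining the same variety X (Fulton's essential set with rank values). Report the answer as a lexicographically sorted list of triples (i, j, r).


Recovering R(i,j) via the rank-extension bound from the 32 conditions:

  0 | 1 | 1 | 1 | 1 | 1 | 1 | 1 | 1 | 1 | 1 | 1
  0 | 1 | 1 | 1 | 1 | 1 | 1 | 1 | 1 | 2 | 2 | 2
  0 | 1 | 1 | 1 | 1 | 1 | 2 | 2 | 2 | 3 | 3 | 3
  0 | 1 | 1 | 1 | 1 | 2 | 3 | 3 | 3 | 4 | 4 | 4
  0 | 1 | 1 | 1 | 1 | 2 | 3 | 3 | 3 | 4 | 5 | 5
  0 | 1 | 1 | 1 | 1 | 2 | 3 | 3 | 3 | 4 | 5 | 6
  0 | 1 | 1 | 1 | 1 | 2 | 3 | 3 | 4 | 5 | 6 | 7
  1 | 2 | 2 | 2 | 2 | 3 | 4 | 4 | 5 | 6 | 7 | 8
  1 | 2 | 2 | 3 | 3 | 4 | 5 | 5 | 6 | 7 | 8 | 9
  1 | 2 | 2 | 3 | 3 | 4 | 5 | 6 | 7 | 8 | 9 | 10
  1 | 2 | 3 | 4 | 4 | 5 | 6 | 7 | 8 | 9 | 10 | 11
  1 | 2 | 3 | 4 | 5 | 6 | 7 | 8 | 9 | 10 | 11 | 12

second differences of R give the permutation w = (2, 10, 7, 6, 11, 12, 9, 1, 4, 8, 3, 5).

ℓ(w)=38; the 8 essential cells (i,j,r):

[(2, 9, 1), (3, 6, 1), (6, 9, 3), (7, 1, 0), (7, 5, 1), (7, 8, 3), (10, 3, 2), (10, 5, 3)]


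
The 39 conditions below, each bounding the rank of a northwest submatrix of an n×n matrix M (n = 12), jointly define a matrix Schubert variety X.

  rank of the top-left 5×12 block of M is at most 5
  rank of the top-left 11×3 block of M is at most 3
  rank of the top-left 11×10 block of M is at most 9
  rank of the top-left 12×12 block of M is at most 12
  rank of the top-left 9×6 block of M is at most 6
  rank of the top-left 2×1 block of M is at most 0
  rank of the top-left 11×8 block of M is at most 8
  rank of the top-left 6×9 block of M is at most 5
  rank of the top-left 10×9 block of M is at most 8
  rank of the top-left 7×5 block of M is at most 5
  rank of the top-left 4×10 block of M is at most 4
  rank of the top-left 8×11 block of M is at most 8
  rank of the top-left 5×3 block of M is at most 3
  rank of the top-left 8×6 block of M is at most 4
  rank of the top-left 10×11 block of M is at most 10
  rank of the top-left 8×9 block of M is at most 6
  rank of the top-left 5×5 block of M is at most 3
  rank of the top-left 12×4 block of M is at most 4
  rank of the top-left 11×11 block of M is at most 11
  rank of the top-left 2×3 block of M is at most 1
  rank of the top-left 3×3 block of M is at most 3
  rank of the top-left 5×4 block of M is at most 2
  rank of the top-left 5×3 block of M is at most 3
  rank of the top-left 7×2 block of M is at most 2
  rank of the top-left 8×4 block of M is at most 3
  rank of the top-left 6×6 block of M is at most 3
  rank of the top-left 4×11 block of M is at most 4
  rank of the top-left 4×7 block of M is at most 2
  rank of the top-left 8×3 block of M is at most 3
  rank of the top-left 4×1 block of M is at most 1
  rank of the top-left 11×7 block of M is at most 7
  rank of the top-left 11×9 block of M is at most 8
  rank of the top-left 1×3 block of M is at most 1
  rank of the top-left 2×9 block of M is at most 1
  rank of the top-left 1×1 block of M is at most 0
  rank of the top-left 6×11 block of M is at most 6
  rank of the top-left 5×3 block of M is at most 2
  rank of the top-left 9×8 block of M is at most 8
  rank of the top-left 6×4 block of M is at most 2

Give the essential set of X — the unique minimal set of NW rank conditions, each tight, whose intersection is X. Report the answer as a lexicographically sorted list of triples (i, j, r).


Reconstructing r_w from the 39 given conditions:

  i=1: 0 | 1 | 1 | 1 | 1 | 1 | 1 | 1 | 1 | 1 | 1 | 1
  i=2: 0 | 1 | 1 | 1 | 1 | 1 | 1 | 1 | 1 | 2 | 2 | 2
  i=3: 1 | 2 | 2 | 2 | 2 | 2 | 2 | 2 | 2 | 3 | 3 | 3
  i=4: 1 | 2 | 2 | 2 | 2 | 2 | 2 | 3 | 3 | 4 | 4 | 4
  i=5: 1 | 2 | 2 | 2 | 3 | 3 | 3 | 4 | 4 | 5 | 5 | 5
  i=6: 1 | 2 | 2 | 2 | 3 | 3 | 4 | 5 | 5 | 6 | 6 | 6
  i=7: 1 | 2 | 3 | 3 | 4 | 4 | 5 | 6 | 6 | 7 | 7 | 7
  i=8: 1 | 2 | 3 | 3 | 4 | 4 | 5 | 6 | 6 | 7 | 8 | 8
  i=9: 1 | 2 | 3 | 4 | 5 | 5 | 6 | 7 | 7 | 8 | 9 | 9
  i=10: 1 | 2 | 3 | 4 | 5 | 6 | 7 | 8 | 8 | 9 | 10 | 10
  i=11: 1 | 2 | 3 | 4 | 5 | 6 | 7 | 8 | 8 | 9 | 10 | 11
  i=12: 1 | 2 | 3 | 4 | 5 | 6 | 7 | 8 | 9 | 10 | 11 | 12

second differences of R give the permutation w = (2, 10, 1, 8, 5, 7, 3, 11, 4, 6, 12, 9).

D(w) has 23 cells with 9 SE-corners; essential set:

[(2, 1, 0), (2, 9, 1), (4, 7, 2), (6, 4, 2), (6, 6, 3), (8, 4, 3), (8, 6, 4), (8, 9, 6), (11, 9, 8)]
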